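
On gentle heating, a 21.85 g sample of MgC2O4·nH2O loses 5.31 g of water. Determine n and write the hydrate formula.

MgC2O4·2H2O

Mass of anhydrous MgC2O4 = 21.85 − 5.31 = 16.54 g
mol H2O = 5.31 / 18.02 = 0.2947
Molar mass of MgC2O4 = 112.33 g/mol → mol MgC2O4 = 16.54 / 112.33 = 0.1472
n = 0.2947 / 0.1472 = 2.00 ≈ 2 → MgC2O4·2H2O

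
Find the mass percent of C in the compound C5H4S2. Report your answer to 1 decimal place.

Molar mass = 5(12.01) + 4(1.008) + 2(32.07) = 128.222 g/mol
Mass of C per mole = 5 × 12.01 = 60.050 g
% C = 60.050 / 128.222 × 100 = 46.8%

46.8%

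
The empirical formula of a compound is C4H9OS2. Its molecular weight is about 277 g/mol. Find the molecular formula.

C8H18O2S4

Empirical-formula mass = 137.25 g/mol
n = 277 / 137.25 = 2.02 ≈ 2
Molecular formula = (C4H9OS2)2 = C8H18O2S4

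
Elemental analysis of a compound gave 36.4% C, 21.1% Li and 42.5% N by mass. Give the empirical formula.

Assume 100 g: 36.4 g C, 21.1 g Li, 42.5 g N.
n(C) = 36.4/12.01 = 3.031, n(Li) = 21.1/6.94 = 3.04, n(N) = 42.5/14.01 = 3.034
Ratios (÷ 3.031): C 1.000, Li 1.003, N 1.001
≈ 1:1:1 → CLiN

CLiN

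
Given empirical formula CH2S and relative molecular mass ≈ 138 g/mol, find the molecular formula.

Empirical-formula mass = 46.10 g/mol
n = 138 / 46.10 = 2.99 ≈ 3
Molecular formula = (CH2S)3 = C3H6S3

C3H6S3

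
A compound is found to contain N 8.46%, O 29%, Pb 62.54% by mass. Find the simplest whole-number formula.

Assume 100 g: 8.46 g N, 29 g O, 62.54 g Pb.
n(N) = 8.46/14.01 = 0.6039, n(O) = 29/16.00 = 1.812, n(Pb) = 62.54/207.2 = 0.3018
Divide by the smallest (0.3018 mol Pb): N 2.001, O 6.005, Pb 1.000
→ N2O6Pb

N2O6Pb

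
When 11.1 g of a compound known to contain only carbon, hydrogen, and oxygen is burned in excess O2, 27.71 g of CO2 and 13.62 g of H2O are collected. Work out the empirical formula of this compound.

mol C = 27.71 / 44.01 = 0.6296; mass C = 0.6296 × 12.01 = 7.562 g
mol H = 2 × (13.62 / 18.02) = 1.512; mass H = 1.512 × 1.008 = 1.524 g
mass O = 11.1 − (9.086) = 2.014 g → mol O = 0.1259
Ratios (÷ 0.1259): C 5.001, H 12.007, O 1.000
≈ 5:12:1 → C5H12O

C5H12O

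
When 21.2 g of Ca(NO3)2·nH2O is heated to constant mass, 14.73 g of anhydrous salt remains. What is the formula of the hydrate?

Ca(NO3)2·4H2O

Mass of water lost = 21.2 − 14.73 = 6.47 g → 6.47 / 18.02 = 0.359 mol H2O
Molar mass of Ca(NO3)2 = 164.10 g/mol → mol Ca(NO3)2 = 14.73 / 164.10 = 0.08976
n = 0.359 / 0.08976 = 4.00 ≈ 4 → Ca(NO3)2·4H2O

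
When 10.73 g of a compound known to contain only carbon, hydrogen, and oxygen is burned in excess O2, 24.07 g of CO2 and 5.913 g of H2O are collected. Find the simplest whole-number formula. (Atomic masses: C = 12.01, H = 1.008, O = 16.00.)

mol C = 24.07 / 44.01 = 0.5469; mass C = 0.5469 × 12.01 = 6.569 g
mol H = 2 × (5.913 / 18.02) = 0.6563; mass H = 0.6563 × 1.008 = 0.6615 g
mass O = 10.73 − (7.230) = 3.500 g → mol O = 0.2187
Ratios (÷ 0.2187): C 2.500, H 3.000, O 1.000
×2: C 5.00, H 6.00, O 2.00 → C5H6O2

C5H6O2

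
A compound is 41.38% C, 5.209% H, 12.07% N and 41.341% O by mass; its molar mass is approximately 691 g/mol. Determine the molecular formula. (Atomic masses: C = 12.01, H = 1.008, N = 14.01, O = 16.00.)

Assume 100 g: 41.38 g C, 5.209 g H, 12.07 g N, 41.341 g O.
C: 41.38 g ÷ 12.01 g/mol = 3.445 mol
H: 5.209 g ÷ 1.008 g/mol = 5.168 mol
N: 12.07 g ÷ 14.01 g/mol = 0.8615 mol
O: 41.341 g ÷ 16.00 g/mol = 2.584 mol
Smallest is N at 0.8615 mol; normalising gives C 3.999, H 5.998, N 1.000, O 2.999
Ratio ≈ 4:6:1:3, so the empirical formula is C4H6NO3
Empirical-formula mass = 116.10 g/mol
n = 691 / 116.10 = 5.95 ≈ 6
Molecular formula = (C4H6NO3)×6 = C24H36N6O18

C24H36N6O18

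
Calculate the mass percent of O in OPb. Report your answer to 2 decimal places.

7.17%

Molar mass = 1(16.00) + 1(207.2) = 223.200 g/mol
Mass of O per mole = 1 × 16.00 = 16.000 g
% O = 16.000 / 223.200 × 100 = 7.17%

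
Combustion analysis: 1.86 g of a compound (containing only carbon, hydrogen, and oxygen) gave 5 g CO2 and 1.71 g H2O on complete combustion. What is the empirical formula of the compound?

mol C = 5 / 44.01 = 0.1136; mass C = 0.1136 × 12.01 = 1.364 g
mol H = 2 × (1.71 / 18.02) = 0.1898; mass H = 0.1898 × 1.008 = 0.1913 g
mass O = 1.86 − (1.556) = 0.3042 g → mol O = 0.01901
Ratios (÷ 0.01901): C 5.975, H 9.981, O 1.000
≈ 6:10:1 → C6H10O

C6H10O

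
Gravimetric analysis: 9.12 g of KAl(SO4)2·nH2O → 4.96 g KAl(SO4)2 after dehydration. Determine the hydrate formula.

KAl(SO4)2·12H2O

Mass of water lost = 9.12 − 4.96 = 4.16 g → 4.16 / 18.02 = 0.2309 mol H2O
Molar mass of KAl(SO4)2 = 258.22 g/mol → mol KAl(SO4)2 = 4.96 / 258.22 = 0.01921
n = 0.2309 / 0.01921 = 12.02 ≈ 12 → KAl(SO4)2·12H2O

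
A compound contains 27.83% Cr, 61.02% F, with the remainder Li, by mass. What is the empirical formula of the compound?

CrF6Li3

Assume 100 g: 27.83 g Cr, 61.02 g F, 11.15 g Li.
n(Cr) = 27.83/52.00 = 0.5352, n(F) = 61.02/19.00 = 3.212, n(Li) = 11.15/6.94 = 1.607
Smallest is Cr at 0.5352 mol; normalising gives Cr 1.000, F 6.001, Li 3.002
≈ 1:6:3 → CrF6Li3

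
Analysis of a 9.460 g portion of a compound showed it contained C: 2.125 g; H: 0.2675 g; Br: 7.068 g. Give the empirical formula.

C2H3Br

n(C) = 2.125/12.01 = 0.1769, n(H) = 0.2675/1.008 = 0.2654, n(Br) = 7.068/79.90 = 0.08846
Smallest is Br at 0.08846 mol; normalising gives C 2.000, H 3.000, Br 1.000
Ratio ≈ 2:3:1, so the empirical formula is C2H3Br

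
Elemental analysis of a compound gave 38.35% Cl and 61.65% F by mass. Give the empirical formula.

Assume 100 g: 38.35 g Cl, 61.65 g F.
Cl: 38.35 g ÷ 35.45 g/mol = 1.082 mol
F: 61.65 g ÷ 19.00 g/mol = 3.245 mol
Divide by the smallest (1.082 mol Cl): Cl 1.000, F 2.999
≈ 1:3 → ClF3

ClF3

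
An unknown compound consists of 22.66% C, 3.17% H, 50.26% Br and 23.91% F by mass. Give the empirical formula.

Assume 100 g: 22.66 g C, 3.17 g H, 50.26 g Br, 23.91 g F.
n(C) = 22.66/12.01 = 1.887, n(H) = 3.17/1.008 = 3.145, n(Br) = 50.26/79.90 = 0.629, n(F) = 23.91/19.00 = 1.258
Smallest is Br at 0.629 mol; normalising gives C 2.999, H 4.999, Br 1.000, F 2.001
≈ 3:5:1:2 → C3H5BrF2

C3H5BrF2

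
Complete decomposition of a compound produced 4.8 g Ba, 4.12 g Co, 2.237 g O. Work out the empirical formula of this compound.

BaCo2O4

n(Ba) = 4.8/137.33 = 0.03495, n(Co) = 4.12/58.93 = 0.06991, n(O) = 2.237/16.00 = 0.1398
Ratios (÷ 0.03495): Ba 1.000, Co 2.000, O 4.000
→ BaCo2O4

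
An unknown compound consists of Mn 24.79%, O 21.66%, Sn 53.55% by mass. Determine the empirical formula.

Assume 100 g: 24.79 g Mn, 21.66 g O, 53.55 g Sn.
Mn: 24.79 g ÷ 54.94 g/mol = 0.4512 mol
O: 21.66 g ÷ 16.00 g/mol = 1.354 mol
Sn: 53.55 g ÷ 118.71 g/mol = 0.4511 mol
Divide by the smallest (0.4511 mol Sn): Mn 1.000, O 3.001, Sn 1.000
→ MnO3Sn

MnO3Sn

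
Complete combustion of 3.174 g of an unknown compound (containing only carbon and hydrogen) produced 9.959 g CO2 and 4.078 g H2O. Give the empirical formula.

mol C = 9.959 / 44.01 = 0.2263; mass C = 0.2263 × 12.01 = 2.718 g
mol H = 2 × (4.078 / 18.02) = 0.4526; mass H = 0.4526 × 1.008 = 0.4562 g
Ratios (÷ 0.2263): C 1.000, H 2.000
→ CH2

CH2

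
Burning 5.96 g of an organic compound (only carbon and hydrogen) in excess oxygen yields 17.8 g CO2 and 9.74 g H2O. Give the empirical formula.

C3H8

mol C = 17.8 / 44.01 = 0.4045; mass C = 0.4045 × 12.01 = 4.857 g
mol H = 2 × (9.74 / 18.02) = 1.081; mass H = 1.081 × 1.008 = 1.090 g
Divide by the smallest (0.4045 mol C): C 1.000, H 2.673
×3: C 3.00, H 8.02 → C3H8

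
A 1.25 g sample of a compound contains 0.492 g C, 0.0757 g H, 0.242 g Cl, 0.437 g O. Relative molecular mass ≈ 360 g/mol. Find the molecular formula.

C: 0.492 g ÷ 12.01 g/mol = 0.04097 mol
H: 0.0757 g ÷ 1.008 g/mol = 0.0751 mol
Cl: 0.242 g ÷ 35.45 g/mol = 0.006827 mol
O: 0.437 g ÷ 16.00 g/mol = 0.02731 mol
Ratios (÷ 0.006827): C 6.001, H 11.001, Cl 1.000, O 4.001
→ C6H11ClO4
Empirical-formula mass = 182.60 g/mol
n = 360 / 182.60 = 1.97 ≈ 2
Molecular formula = (C6H11ClO4)×2 = C12H22Cl2O8

C12H22Cl2O8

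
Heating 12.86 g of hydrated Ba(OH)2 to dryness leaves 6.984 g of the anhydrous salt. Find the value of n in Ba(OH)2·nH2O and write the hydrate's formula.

Ba(OH)2·8H2O

Mass of water lost = 12.86 − 6.984 = 5.876 g → 5.876 / 18.02 = 0.3261 mol H2O
Molar mass of Ba(OH)2 = 171.35 g/mol → mol Ba(OH)2 = 6.984 / 171.35 = 0.04076
n = 0.3261 / 0.04076 = 8.00 ≈ 8 → Ba(OH)2·8H2O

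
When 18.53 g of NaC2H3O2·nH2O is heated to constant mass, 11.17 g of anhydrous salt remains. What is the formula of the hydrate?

NaC2H3O2·3H2O

Mass of water lost = 18.53 − 11.17 = 7.36 g → 7.36 / 18.02 = 0.4084 mol H2O
Molar mass of NaC2H3O2 = 82.03 g/mol → mol NaC2H3O2 = 11.17 / 82.03 = 0.1362
n = 0.4084 / 0.1362 = 3.00 ≈ 3 → NaC2H3O2·3H2O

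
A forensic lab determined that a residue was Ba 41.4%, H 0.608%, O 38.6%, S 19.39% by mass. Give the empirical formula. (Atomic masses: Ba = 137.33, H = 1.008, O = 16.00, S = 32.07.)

BaH2O8S2

Assume 100 g: 41.4 g Ba, 0.608 g H, 38.6 g O, 19.39 g S.
n(Ba) = 41.4/137.33 = 0.3015, n(H) = 0.608/1.008 = 0.6032, n(O) = 38.6/16.00 = 2.413, n(S) = 19.39/32.07 = 0.6046
Divide by the smallest (0.3015 mol Ba): Ba 1.000, H 2.001, O 8.003, S 2.006
→ BaH2O8S2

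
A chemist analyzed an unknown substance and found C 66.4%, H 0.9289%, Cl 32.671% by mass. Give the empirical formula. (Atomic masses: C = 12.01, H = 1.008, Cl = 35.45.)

C6HCl

Assume 100 g: 66.4 g C, 0.9289 g H, 32.671 g Cl.
C: 66.4 g ÷ 12.01 g/mol = 5.529 mol
H: 0.9289 g ÷ 1.008 g/mol = 0.9215 mol
Cl: 32.671 g ÷ 35.45 g/mol = 0.9216 mol
Ratios (÷ 0.9215): C 6.000, H 1.000, Cl 1.000
Ratio ≈ 6:1:1, so the empirical formula is C6HCl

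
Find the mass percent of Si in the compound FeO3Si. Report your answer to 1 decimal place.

21.3%

Molar mass = 1(55.85) + 3(16.00) + 1(28.09) = 131.940 g/mol
Mass of Si per mole = 1 × 28.09 = 28.090 g
% Si = 28.090 / 131.940 × 100 = 21.3%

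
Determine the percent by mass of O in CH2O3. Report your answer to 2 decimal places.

77.39%

Molar mass = 1(12.01) + 2(1.008) + 3(16.00) = 62.026 g/mol
Mass of O per mole = 3 × 16.00 = 48.000 g
% O = 48.000 / 62.026 × 100 = 77.39%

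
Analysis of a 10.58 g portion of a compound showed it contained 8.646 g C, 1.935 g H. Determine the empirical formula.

C: 8.646 g ÷ 12.01 g/mol = 0.7199 mol
H: 1.935 g ÷ 1.008 g/mol = 1.92 mol
Divide by the smallest (0.7199 mol C): C 1.000, H 2.667
×3: C 3.00, H 8.00 → C3H8

C3H8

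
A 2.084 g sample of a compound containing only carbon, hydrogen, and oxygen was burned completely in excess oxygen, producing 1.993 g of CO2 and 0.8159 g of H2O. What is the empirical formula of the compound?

CH2O2

mol C = 1.993 / 44.01 = 0.04529; mass C = 0.04529 × 12.01 = 0.5439 g
mol H = 2 × (0.8159 / 18.02) = 0.09055; mass H = 0.09055 × 1.008 = 0.09128 g
mass O = 2.084 − (0.6352) = 1.449 g → mol O = 0.09055
Smallest is C at 0.04529 mol; normalising gives C 1.000, H 2.000, O 2.000
Ratio ≈ 1:2:2, so the empirical formula is CH2O2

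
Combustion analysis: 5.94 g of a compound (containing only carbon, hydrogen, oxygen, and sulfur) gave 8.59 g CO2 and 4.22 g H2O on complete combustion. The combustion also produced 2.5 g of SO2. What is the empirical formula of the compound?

mol C = 8.59 / 44.01 = 0.1952; mass C = 0.1952 × 12.01 = 2.344 g
mol H = 2 × (4.22 / 18.02) = 0.4684; mass H = 0.4684 × 1.008 = 0.4721 g
mol S = 2.5 / 64.07 = 0.03902; mass S = 1.251 g
mass O = 5.94 − (4.068) = 1.872 g → mol O = 0.1170
Divide by the smallest (0.03902 mol S): C 5.002, H 12.003, O 2.999, S 1.000
≈ 5:12:3:1 → C5H12O3S

C5H12O3S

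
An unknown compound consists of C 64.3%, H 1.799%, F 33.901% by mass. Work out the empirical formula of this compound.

Assume 100 g: 64.3 g C, 1.799 g H, 33.901 g F.
Moles — C: 64.3 / 12.01 = 5.354 mol; H: 1.799 / 1.008 = 1.785 mol; F: 33.901 / 19.00 = 1.784 mol
Smallest is F at 1.784 mol; normalising gives C 3.001, H 1.000, F 1.000
Ratio ≈ 3:1:1, so the empirical formula is C3HF

C3HF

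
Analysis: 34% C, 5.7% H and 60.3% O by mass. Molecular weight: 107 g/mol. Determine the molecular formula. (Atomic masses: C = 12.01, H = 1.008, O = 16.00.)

C3H6O4

Assume 100 g: 34 g C, 5.7 g H, 60.3 g O.
Moles — C: 34 / 12.01 = 2.831 mol; H: 5.7 / 1.008 = 5.655 mol; O: 60.3 / 16.00 = 3.769 mol
Ratios (÷ 2.831): C 1.000, H 1.997, O 1.331
Multiply by 3: C 3.00, H 5.99, O 3.99 → C3H6O4
Empirical-formula mass = 106.08 g/mol
n = 107 / 106.08 = 1.01 ≈ 1
Molecular formula = empirical formula = C3H6O4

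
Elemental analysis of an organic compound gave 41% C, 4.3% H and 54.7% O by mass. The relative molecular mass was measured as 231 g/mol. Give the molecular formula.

C8H10O8

Assume 100 g: 41 g C, 4.3 g H, 54.7 g O.
C: 41 g ÷ 12.01 g/mol = 3.414 mol
H: 4.3 g ÷ 1.008 g/mol = 4.266 mol
O: 54.7 g ÷ 16.00 g/mol = 3.419 mol
Divide by the smallest (3.414 mol C): C 1.000, H 1.250, O 1.001
Scaling by 4: C 4.00, H 5.00, O 4.01 → C4H5O4
Empirical-formula mass = 117.08 g/mol
n = 231 / 117.08 = 1.97 ≈ 2
Molecular formula = (C4H5O4)×2 = C8H10O8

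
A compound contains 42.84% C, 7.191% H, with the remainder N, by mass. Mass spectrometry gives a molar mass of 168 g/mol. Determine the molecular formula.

Assume 100 g: 42.84 g C, 7.191 g H, 49.969 g N.
C: 42.84 g ÷ 12.01 g/mol = 3.567 mol
H: 7.191 g ÷ 1.008 g/mol = 7.134 mol
N: 49.969 g ÷ 14.01 g/mol = 3.567 mol
Divide by the smallest (3.567 mol N): C 1.000, H 2.000, N 1.000
≈ 1:2:1 → CH2N
Empirical-formula mass = 28.04 g/mol
n = 168 / 28.04 = 5.99 ≈ 6
Molecular formula = (CH2N)×6 = C6H12N6

C6H12N6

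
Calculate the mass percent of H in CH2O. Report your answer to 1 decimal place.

Molar mass = 1(12.01) + 2(1.008) + 1(16.00) = 30.026 g/mol
Mass of H per mole = 2 × 1.008 = 2.016 g
% H = 2.016 / 30.026 × 100 = 6.7%

6.7%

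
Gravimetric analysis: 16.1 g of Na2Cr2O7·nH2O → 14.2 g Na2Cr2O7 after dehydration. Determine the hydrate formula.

Mass of water lost = 16.1 − 14.2 = 1.9 g → 1.9 / 18.02 = 0.1054 mol H2O
Molar mass of Na2Cr2O7 = 261.98 g/mol → mol Na2Cr2O7 = 14.2 / 261.98 = 0.0542
n = 0.1054 / 0.0542 = 1.95 ≈ 2 → Na2Cr2O7·2H2O

Na2Cr2O7·2H2O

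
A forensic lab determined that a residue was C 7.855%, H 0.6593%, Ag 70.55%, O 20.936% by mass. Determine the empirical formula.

CHAgO2

Assume 100 g: 7.855 g C, 0.6593 g H, 70.55 g Ag, 20.936 g O.
Moles — C: 7.855 / 12.01 = 0.654 mol; H: 0.6593 / 1.008 = 0.6541 mol; Ag: 70.55 / 107.87 = 0.654 mol; O: 20.936 / 16.00 = 1.308 mol
Smallest is Ag at 0.654 mol; normalising gives C 1.000, H 1.000, Ag 1.000, O 2.001
Ratio ≈ 1:1:1:2, so the empirical formula is CHAgO2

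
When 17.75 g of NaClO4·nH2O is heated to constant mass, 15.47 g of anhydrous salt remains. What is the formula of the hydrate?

NaClO4·H2O

Mass of water lost = 17.75 − 15.47 = 2.28 g → 2.28 / 18.02 = 0.1265 mol H2O
Molar mass of NaClO4 = 122.44 g/mol → mol NaClO4 = 15.47 / 122.44 = 0.1263
n = 0.1265 / 0.1263 = 1.00 ≈ 1 → NaClO4·H2O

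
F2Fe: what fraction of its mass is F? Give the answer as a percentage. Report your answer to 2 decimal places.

Molar mass = 2(19.00) + 1(55.85) = 93.850 g/mol
Mass of F per mole = 2 × 19.00 = 38.000 g
% F = 38.000 / 93.850 × 100 = 40.49%

40.49%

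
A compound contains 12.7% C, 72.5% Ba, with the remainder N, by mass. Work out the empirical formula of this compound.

Assume 100 g: 12.7 g C, 72.5 g Ba, 14.8 g N.
C: 12.7 g ÷ 12.01 g/mol = 1.057 mol
Ba: 72.5 g ÷ 137.33 g/mol = 0.5279 mol
N: 14.8 g ÷ 14.01 g/mol = 1.056 mol
Divide by the smallest (0.5279 mol Ba): C 2.003, Ba 1.000, N 2.001
→ C2BaN2

C2BaN2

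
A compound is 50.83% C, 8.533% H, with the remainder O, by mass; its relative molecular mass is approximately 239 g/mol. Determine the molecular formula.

Assume 100 g: 50.83 g C, 8.533 g H, 40.637 g O.
C: 50.83 g ÷ 12.01 g/mol = 4.232 mol
H: 8.533 g ÷ 1.008 g/mol = 8.465 mol
O: 40.637 g ÷ 16.00 g/mol = 2.54 mol
Ratios (÷ 2.54): C 1.666, H 3.333, O 1.000
Scaling by 3: C 5.00, H 10.00, O 3.00 → C5H10O3
Empirical-formula mass = 118.13 g/mol
n = 239 / 118.13 = 2.02 ≈ 2
Molecular formula = (C5H10O3)×2 = C10H20O6

C10H20O6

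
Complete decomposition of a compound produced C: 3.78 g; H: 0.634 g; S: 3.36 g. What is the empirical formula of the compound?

C3H6S

n(C) = 3.78/12.01 = 0.3147, n(H) = 0.634/1.008 = 0.629, n(S) = 3.36/32.07 = 0.1048
Smallest is S at 0.1048 mol; normalising gives C 3.004, H 6.003, S 1.000
Ratio ≈ 3:6:1, so the empirical formula is C3H6S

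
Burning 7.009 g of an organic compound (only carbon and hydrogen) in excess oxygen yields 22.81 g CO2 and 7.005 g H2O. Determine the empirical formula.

mol C = 22.81 / 44.01 = 0.5183; mass C = 0.5183 × 12.01 = 6.225 g
mol H = 2 × (7.005 / 18.02) = 0.7775; mass H = 0.7775 × 1.008 = 0.7837 g
Divide by the smallest (0.5183 mol C): C 1.000, H 1.500
Scaling by 2: C 2.00, H 3.00 → C2H3

C2H3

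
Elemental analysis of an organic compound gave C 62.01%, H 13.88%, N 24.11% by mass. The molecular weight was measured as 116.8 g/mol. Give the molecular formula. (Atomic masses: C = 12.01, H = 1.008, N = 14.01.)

C6H16N2

Assume 100 g: 62.01 g C, 13.88 g H, 24.11 g N.
n(C) = 62.01/12.01 = 5.163, n(H) = 13.88/1.008 = 13.77, n(N) = 24.11/14.01 = 1.721
Divide by the smallest (1.721 mol N): C 3.000, H 8.001, N 1.000
→ C3H8N
Empirical-formula mass = 58.10 g/mol
n = 116.8 / 58.10 = 2.01 ≈ 2
Molecular formula = (C3H8N)×2 = C6H16N2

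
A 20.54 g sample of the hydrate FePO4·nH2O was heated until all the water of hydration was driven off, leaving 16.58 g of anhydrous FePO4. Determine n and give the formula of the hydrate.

Mass of water lost = 20.54 − 16.58 = 3.96 g → 3.96 / 18.02 = 0.2198 mol H2O
Molar mass of FePO4 = 150.82 g/mol → mol FePO4 = 16.58 / 150.82 = 0.1099
n = 0.2198 / 0.1099 = 2.00 ≈ 2 → FePO4·2H2O

FePO4·2H2O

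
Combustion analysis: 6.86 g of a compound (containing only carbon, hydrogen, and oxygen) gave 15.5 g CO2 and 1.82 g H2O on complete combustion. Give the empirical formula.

C7H4O3

mol C = 15.5 / 44.01 = 0.3522; mass C = 0.3522 × 12.01 = 4.230 g
mol H = 2 × (1.82 / 18.02) = 0.2020; mass H = 0.2020 × 1.008 = 0.2036 g
mass O = 6.86 − (4.433) = 2.427 g → mol O = 0.1517
Smallest is O at 0.1517 mol; normalising gives C 2.322, H 1.332, O 1.000
Scaling by 3: C 6.97, H 4.00, O 3.00 → C7H4O3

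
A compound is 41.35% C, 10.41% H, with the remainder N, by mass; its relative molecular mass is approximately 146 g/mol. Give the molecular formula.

C5H15N5

Assume 100 g: 41.35 g C, 10.41 g H, 48.24 g N.
n(C) = 41.35/12.01 = 3.443, n(H) = 10.41/1.008 = 10.33, n(N) = 48.24/14.01 = 3.443
Ratios (÷ 3.443): C 1.000, H 3.000, N 1.000
→ CH3N
Empirical-formula mass = 29.04 g/mol
n = 146 / 29.04 = 5.03 ≈ 5
Molecular formula = (CH3N)×5 = C5H15N5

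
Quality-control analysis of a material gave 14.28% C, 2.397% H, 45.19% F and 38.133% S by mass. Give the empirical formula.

Assume 100 g: 14.28 g C, 2.397 g H, 45.19 g F, 38.133 g S.
Moles — C: 14.28 / 12.01 = 1.189 mol; H: 2.397 / 1.008 = 2.378 mol; F: 45.19 / 19.00 = 2.378 mol; S: 38.133 / 32.07 = 1.189 mol
Ratios (÷ 1.189): C 1.000, H 2.000, F 2.000, S 1.000
≈ 1:2:2:1 → CH2F2S

CH2F2S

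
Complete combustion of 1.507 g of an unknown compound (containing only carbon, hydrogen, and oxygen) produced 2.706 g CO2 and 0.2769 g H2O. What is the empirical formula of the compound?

C4H2O3

mol C = 2.706 / 44.01 = 0.06149; mass C = 0.06149 × 12.01 = 0.7384 g
mol H = 2 × (0.2769 / 18.02) = 0.03073; mass H = 0.03073 × 1.008 = 0.03098 g
mass O = 1.507 − (0.7694) = 0.7376 g → mol O = 0.04610
Smallest is H at 0.03073 mol; normalising gives C 2.001, H 1.000, O 1.500
Scaling by 2: C 4.00, H 2.00, O 3.00 → C4H2O3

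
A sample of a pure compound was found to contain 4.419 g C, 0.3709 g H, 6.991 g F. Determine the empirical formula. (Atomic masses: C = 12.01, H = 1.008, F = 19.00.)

CHF

Moles — C: 4.419 / 12.01 = 0.3679 mol; H: 0.3709 / 1.008 = 0.368 mol; F: 6.991 / 19.00 = 0.3679 mol
Divide by the smallest (0.3679 mol C): C 1.000, H 1.000, F 1.000
≈ 1:1:1 → CHF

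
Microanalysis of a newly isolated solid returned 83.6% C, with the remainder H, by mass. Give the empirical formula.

Assume 100 g: 83.6 g C, 16.4 g H.
Moles — C: 83.6 / 12.01 = 6.961 mol; H: 16.4 / 1.008 = 16.27 mol
Divide by the smallest (6.961 mol C): C 1.000, H 2.337
Scaling by 3: C 3.00, H 7.01 → C3H7

C3H7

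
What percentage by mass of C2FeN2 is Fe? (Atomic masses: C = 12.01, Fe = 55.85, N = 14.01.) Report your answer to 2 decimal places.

51.77%

Molar mass = 2(12.01) + 1(55.85) + 2(14.01) = 107.890 g/mol
Mass of Fe per mole = 1 × 55.85 = 55.850 g
% Fe = 55.850 / 107.890 × 100 = 51.77%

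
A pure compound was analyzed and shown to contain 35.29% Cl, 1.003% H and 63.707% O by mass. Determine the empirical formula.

ClHO4

Assume 100 g: 35.29 g Cl, 1.003 g H, 63.707 g O.
n(Cl) = 35.29/35.45 = 0.9955, n(H) = 1.003/1.008 = 0.995, n(O) = 63.707/16.00 = 3.982
Divide by the smallest (0.995 mol H): Cl 1.000, H 1.000, O 4.002
≈ 1:1:4 → ClHO4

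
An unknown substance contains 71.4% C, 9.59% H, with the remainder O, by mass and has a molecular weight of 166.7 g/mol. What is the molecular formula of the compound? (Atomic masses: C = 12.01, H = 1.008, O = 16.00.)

Assume 100 g: 71.4 g C, 9.59 g H, 19.01 g O.
Moles — C: 71.4 / 12.01 = 5.945 mol; H: 9.59 / 1.008 = 9.514 mol; O: 19.01 / 16.00 = 1.188 mol
Divide by the smallest (1.188 mol O): C 5.004, H 8.007, O 1.000
≈ 5:8:1 → C5H8O
Empirical-formula mass = 84.11 g/mol
n = 166.7 / 84.11 = 1.98 ≈ 2
Molecular formula = (C5H8O)×2 = C10H16O2

C10H16O2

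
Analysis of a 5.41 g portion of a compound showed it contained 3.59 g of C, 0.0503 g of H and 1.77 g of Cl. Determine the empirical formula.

n(C) = 3.59/12.01 = 0.2989, n(H) = 0.0503/1.008 = 0.0499, n(Cl) = 1.77/35.45 = 0.04993
Divide by the smallest (0.0499 mol H): C 5.990, H 1.000, Cl 1.001
≈ 6:1:1 → C6HCl

C6HCl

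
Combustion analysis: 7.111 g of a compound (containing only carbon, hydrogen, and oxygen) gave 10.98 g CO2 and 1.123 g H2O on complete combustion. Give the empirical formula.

C2HO2

mol C = 10.98 / 44.01 = 0.2495; mass C = 0.2495 × 12.01 = 2.996 g
mol H = 2 × (1.123 / 18.02) = 0.1246; mass H = 0.1246 × 1.008 = 0.1256 g
mass O = 7.111 − (3.122) = 3.989 g → mol O = 0.2493
Smallest is H at 0.1246 mol; normalising gives C 2.002, H 1.000, O 2.000
≈ 2:1:2 → C2HO2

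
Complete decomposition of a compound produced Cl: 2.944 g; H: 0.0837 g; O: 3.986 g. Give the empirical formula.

Moles — Cl: 2.944 / 35.45 = 0.08305 mol; H: 0.0837 / 1.008 = 0.08304 mol; O: 3.986 / 16.00 = 0.2491 mol
Divide by the smallest (0.08304 mol H): Cl 1.000, H 1.000, O 3.000
Ratio ≈ 1:1:3, so the empirical formula is ClHO3

ClHO3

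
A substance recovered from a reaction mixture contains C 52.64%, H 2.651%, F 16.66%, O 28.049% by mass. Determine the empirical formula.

C5H3FO2

Assume 100 g: 52.64 g C, 2.651 g H, 16.66 g F, 28.049 g O.
C: 52.64 g ÷ 12.01 g/mol = 4.383 mol
H: 2.651 g ÷ 1.008 g/mol = 2.63 mol
F: 16.66 g ÷ 19.00 g/mol = 0.8768 mol
O: 28.049 g ÷ 16.00 g/mol = 1.753 mol
Divide by the smallest (0.8768 mol F): C 4.999, H 2.999, F 1.000, O 1.999
→ C5H3FO2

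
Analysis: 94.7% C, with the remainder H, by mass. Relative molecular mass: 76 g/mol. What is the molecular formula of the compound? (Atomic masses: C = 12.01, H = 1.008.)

Assume 100 g: 94.7 g C, 5.3 g H.
Moles — C: 94.7 / 12.01 = 7.885 mol; H: 5.3 / 1.008 = 5.258 mol
Ratios (÷ 5.258): C 1.500, H 1.000
Multiply by 2: C 3.00, H 2.00 → C3H2
Empirical-formula mass = 38.05 g/mol
n = 76 / 38.05 = 2.00 ≈ 2
Molecular formula = (C3H2)×2 = C6H4

C6H4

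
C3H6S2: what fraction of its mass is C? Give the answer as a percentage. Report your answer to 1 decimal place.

Molar mass = 3(12.01) + 6(1.008) + 2(32.07) = 106.218 g/mol
Mass of C per mole = 3 × 12.01 = 36.030 g
% C = 36.030 / 106.218 × 100 = 33.9%

33.9%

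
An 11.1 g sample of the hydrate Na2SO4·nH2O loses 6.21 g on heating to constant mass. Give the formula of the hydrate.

Mass of anhydrous Na2SO4 = 11.1 − 6.21 = 4.89 g
mol H2O = 6.21 / 18.02 = 0.3446
Molar mass of Na2SO4 = 142.05 g/mol → mol Na2SO4 = 4.89 / 142.05 = 0.03442
n = 0.3446 / 0.03442 = 10.01 ≈ 10 → Na2SO4·10H2O

Na2SO4·10H2O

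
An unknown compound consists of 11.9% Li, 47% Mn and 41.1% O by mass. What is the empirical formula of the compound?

Li2MnO3

Assume 100 g: 11.9 g Li, 47 g Mn, 41.1 g O.
Moles — Li: 11.9 / 6.94 = 1.715 mol; Mn: 47 / 54.94 = 0.8555 mol; O: 41.1 / 16.00 = 2.569 mol
Divide by the smallest (0.8555 mol Mn): Li 2.004, Mn 1.000, O 3.003
→ Li2MnO3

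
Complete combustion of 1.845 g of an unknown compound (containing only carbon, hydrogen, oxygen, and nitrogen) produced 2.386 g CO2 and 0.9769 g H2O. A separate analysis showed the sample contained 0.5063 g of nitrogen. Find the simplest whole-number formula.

mol C = 2.386 / 44.01 = 0.05421; mass C = 0.05421 × 12.01 = 0.6511 g
mol H = 2 × (0.9769 / 18.02) = 0.1084; mass H = 0.1084 × 1.008 = 0.1093 g
mol N = 0.5063 / 14.01 = 0.03614
mass O = 1.845 − (1.267) = 0.5783 g → mol O = 0.03614
Ratios (÷ 0.03614): C 1.500, H 3.000, N 1.000, O 1.000
Scaling by 2: C 3.00, H 6.00, N 2.00, O 2.00 → C3H6N2O2

C3H6N2O2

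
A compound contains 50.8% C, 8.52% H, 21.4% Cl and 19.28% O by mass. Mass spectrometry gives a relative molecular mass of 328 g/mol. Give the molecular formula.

C14H28Cl2O4

Assume 100 g: 50.8 g C, 8.52 g H, 21.4 g Cl, 19.28 g O.
Moles — C: 50.8 / 12.01 = 4.23 mol; H: 8.52 / 1.008 = 8.452 mol; Cl: 21.4 / 35.45 = 0.6037 mol; O: 19.28 / 16.00 = 1.205 mol
Ratios (÷ 0.6037): C 7.007, H 14.002, Cl 1.000, O 1.996
Ratio ≈ 7:14:1:2, so the empirical formula is C7H14ClO2
Empirical-formula mass = 165.63 g/mol
n = 328 / 165.63 = 1.98 ≈ 2
Molecular formula = (C7H14ClO2)×2 = C14H28Cl2O4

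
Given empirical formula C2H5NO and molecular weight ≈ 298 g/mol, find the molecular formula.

Empirical-formula mass = 59.07 g/mol
n = 298 / 59.07 = 5.04 ≈ 5
Molecular formula = (C2H5NO)5 = C10H25N5O5

C10H25N5O5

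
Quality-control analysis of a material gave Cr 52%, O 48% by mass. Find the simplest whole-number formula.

CrO3

Assume 100 g: 52 g Cr, 48 g O.
n(Cr) = 52/52.00 = 1, n(O) = 48/16.00 = 3
Smallest is Cr at 1 mol; normalising gives Cr 1.000, O 3.000
→ CrO3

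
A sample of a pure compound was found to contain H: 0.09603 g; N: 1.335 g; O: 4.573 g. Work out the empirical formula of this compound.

HNO3

n(H) = 0.09603/1.008 = 0.09527, n(N) = 1.335/14.01 = 0.09529, n(O) = 4.573/16.00 = 0.2858
Ratios (÷ 0.09527): H 1.000, N 1.000, O 3.000
≈ 1:1:3 → HNO3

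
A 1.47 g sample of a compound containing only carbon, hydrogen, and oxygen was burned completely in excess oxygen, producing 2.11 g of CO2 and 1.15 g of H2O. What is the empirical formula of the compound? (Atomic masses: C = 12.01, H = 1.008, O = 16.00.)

C3H8O3

mol C = 2.11 / 44.01 = 0.04794; mass C = 0.04794 × 12.01 = 0.5758 g
mol H = 2 × (1.15 / 18.02) = 0.1276; mass H = 0.1276 × 1.008 = 0.1287 g
mass O = 1.47 − (0.7045) = 0.7655 g → mol O = 0.04785
Ratios (÷ 0.04785): C 1.002, H 2.668, O 1.000
Multiply by 3: C 3.01, H 8.00, O 3.00 → C3H8O3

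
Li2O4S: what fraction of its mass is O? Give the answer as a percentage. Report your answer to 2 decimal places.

Molar mass = 2(6.94) + 4(16.00) + 1(32.07) = 109.950 g/mol
Mass of O per mole = 4 × 16.00 = 64.000 g
% O = 64.000 / 109.950 × 100 = 58.21%

58.21%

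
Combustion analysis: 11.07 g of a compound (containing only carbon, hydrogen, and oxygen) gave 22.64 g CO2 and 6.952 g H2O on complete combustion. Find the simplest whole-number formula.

C2H3O

mol C = 22.64 / 44.01 = 0.5144; mass C = 0.5144 × 12.01 = 6.178 g
mol H = 2 × (6.952 / 18.02) = 0.7716; mass H = 0.7716 × 1.008 = 0.7778 g
mass O = 11.07 − (6.956) = 4.114 g → mol O = 0.2571
Smallest is O at 0.2571 mol; normalising gives C 2.001, H 3.001, O 1.000
Ratio ≈ 2:3:1, so the empirical formula is C2H3O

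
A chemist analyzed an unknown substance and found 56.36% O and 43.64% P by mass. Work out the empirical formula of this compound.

Assume 100 g: 56.36 g O, 43.64 g P.
n(O) = 56.36/16.00 = 3.522, n(P) = 43.64/30.97 = 1.409
Smallest is P at 1.409 mol; normalising gives O 2.500, P 1.000
Multiply by 2: O 5.00, P 2.00 → O5P2

O5P2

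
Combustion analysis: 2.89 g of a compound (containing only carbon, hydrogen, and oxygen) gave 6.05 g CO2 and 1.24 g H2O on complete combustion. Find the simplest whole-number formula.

mol C = 6.05 / 44.01 = 0.1375; mass C = 0.1375 × 12.01 = 1.651 g
mol H = 2 × (1.24 / 18.02) = 0.1376; mass H = 0.1376 × 1.008 = 0.1387 g
mass O = 2.89 − (1.790) = 1.100 g → mol O = 0.06877
Divide by the smallest (0.06877 mol O): C 1.999, H 2.001, O 1.000
→ C2H2O

C2H2O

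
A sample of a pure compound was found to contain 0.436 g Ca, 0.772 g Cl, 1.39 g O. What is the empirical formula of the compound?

CaCl2O8

n(Ca) = 0.436/40.08 = 0.01088, n(Cl) = 0.772/35.45 = 0.02178, n(O) = 1.39/16.00 = 0.08687
Ratios (÷ 0.01088): Ca 1.000, Cl 2.002, O 7.986
→ CaCl2O8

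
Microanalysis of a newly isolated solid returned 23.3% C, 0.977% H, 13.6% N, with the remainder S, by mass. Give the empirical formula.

C2HNS2

Assume 100 g: 23.3 g C, 0.977 g H, 13.6 g N, 62.12 g S.
n(C) = 23.3/12.01 = 1.94, n(H) = 0.977/1.008 = 0.9692, n(N) = 13.6/14.01 = 0.9707, n(S) = 62.12/32.07 = 1.937
Ratios (÷ 0.9692): C 2.002, H 1.000, N 1.002, S 1.998
Ratio ≈ 2:1:1:2, so the empirical formula is C2HNS2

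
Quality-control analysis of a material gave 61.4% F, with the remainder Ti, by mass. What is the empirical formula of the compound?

Assume 100 g: 61.4 g F, 38.6 g Ti.
Moles — F: 61.4 / 19.00 = 3.232 mol; Ti: 38.6 / 47.87 = 0.8064 mol
Divide by the smallest (0.8064 mol Ti): F 4.008, Ti 1.000
Ratio ≈ 4:1, so the empirical formula is F4Ti

F4Ti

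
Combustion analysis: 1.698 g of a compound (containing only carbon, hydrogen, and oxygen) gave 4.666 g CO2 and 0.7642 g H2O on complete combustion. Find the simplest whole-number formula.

mol C = 4.666 / 44.01 = 0.1060; mass C = 0.1060 × 12.01 = 1.273 g
mol H = 2 × (0.7642 / 18.02) = 0.08482; mass H = 0.08482 × 1.008 = 0.08550 g
mass O = 1.698 − (1.359) = 0.3392 g → mol O = 0.02120
Divide by the smallest (0.0212 mol O): C 5.001, H 4.001, O 1.000
≈ 5:4:1 → C5H4O

C5H4O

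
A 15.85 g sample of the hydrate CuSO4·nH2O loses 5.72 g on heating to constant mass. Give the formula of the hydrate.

CuSO4·5H2O

Mass of anhydrous CuSO4 = 15.85 − 5.72 = 10.13 g
mol H2O = 5.72 / 18.02 = 0.3174
Molar mass of CuSO4 = 159.62 g/mol → mol CuSO4 = 10.13 / 159.62 = 0.06346
n = 0.3174 / 0.06346 = 5.00 ≈ 5 → CuSO4·5H2O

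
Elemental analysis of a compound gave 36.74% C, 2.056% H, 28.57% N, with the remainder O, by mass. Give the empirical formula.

Assume 100 g: 36.74 g C, 2.056 g H, 28.57 g N, 32.634 g O.
Moles — C: 36.74 / 12.01 = 3.059 mol; H: 2.056 / 1.008 = 2.04 mol; N: 28.57 / 14.01 = 2.039 mol; O: 32.634 / 16.00 = 2.04 mol
Ratios (÷ 2.039): C 1.500, H 1.000, N 1.000, O 1.000
Multiply by 2: C 3.00, H 2.00, N 2.00, O 2.00 → C3H2N2O2

C3H2N2O2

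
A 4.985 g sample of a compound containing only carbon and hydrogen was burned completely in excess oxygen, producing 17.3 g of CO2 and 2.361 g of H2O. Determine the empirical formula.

C3H2

mol C = 17.3 / 44.01 = 0.3931; mass C = 0.3931 × 12.01 = 4.721 g
mol H = 2 × (2.361 / 18.02) = 0.2620; mass H = 0.2620 × 1.008 = 0.2641 g
Smallest is H at 0.262 mol; normalising gives C 1.500, H 1.000
×2: C 3.00, H 2.00 → C3H2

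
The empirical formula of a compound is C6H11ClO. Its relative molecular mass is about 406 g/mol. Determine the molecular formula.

C18H33Cl3O3

Empirical-formula mass = 134.60 g/mol
n = 406 / 134.60 = 3.02 ≈ 3
Molecular formula = (C6H11ClO)3 = C18H33Cl3O3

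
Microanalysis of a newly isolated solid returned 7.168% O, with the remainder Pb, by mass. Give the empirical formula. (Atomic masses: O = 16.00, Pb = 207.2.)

OPb

Assume 100 g: 7.168 g O, 92.832 g Pb.
n(O) = 7.168/16.00 = 0.448, n(Pb) = 92.832/207.2 = 0.448
Smallest is O at 0.448 mol; normalising gives O 1.000, Pb 1.000
→ OPb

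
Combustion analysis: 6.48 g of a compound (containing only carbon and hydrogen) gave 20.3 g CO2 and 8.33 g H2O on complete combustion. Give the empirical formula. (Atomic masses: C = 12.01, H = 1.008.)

CH2

mol C = 20.3 / 44.01 = 0.4613; mass C = 0.4613 × 12.01 = 5.540 g
mol H = 2 × (8.33 / 18.02) = 0.9245; mass H = 0.9245 × 1.008 = 0.9319 g
Smallest is C at 0.4613 mol; normalising gives C 1.000, H 2.004
→ CH2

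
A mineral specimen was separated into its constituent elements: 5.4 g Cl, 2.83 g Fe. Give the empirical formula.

n(Cl) = 5.4/35.45 = 0.1523, n(Fe) = 2.83/55.85 = 0.05067
Divide by the smallest (0.05067 mol Fe): Cl 3.006, Fe 1.000
→ Cl3Fe

Cl3Fe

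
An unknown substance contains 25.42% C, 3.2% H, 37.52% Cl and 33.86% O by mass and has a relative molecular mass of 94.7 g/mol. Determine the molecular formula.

C2H3ClO2

Assume 100 g: 25.42 g C, 3.2 g H, 37.52 g Cl, 33.86 g O.
Moles — C: 25.42 / 12.01 = 2.117 mol; H: 3.2 / 1.008 = 3.175 mol; Cl: 37.52 / 35.45 = 1.058 mol; O: 33.86 / 16.00 = 2.116 mol
Divide by the smallest (1.058 mol Cl): C 2.000, H 2.999, Cl 1.000, O 1.999
→ C2H3ClO2
Empirical-formula mass = 94.49 g/mol
n = 94.7 / 94.49 = 1.00 ≈ 1
Molecular formula = empirical formula = C2H3ClO2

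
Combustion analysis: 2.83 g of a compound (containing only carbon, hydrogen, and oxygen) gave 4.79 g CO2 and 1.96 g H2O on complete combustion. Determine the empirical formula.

C4H8O3

mol C = 4.79 / 44.01 = 0.1088; mass C = 0.1088 × 12.01 = 1.307 g
mol H = 2 × (1.96 / 18.02) = 0.2175; mass H = 0.2175 × 1.008 = 0.2193 g
mass O = 2.83 − (1.526) = 1.304 g → mol O = 0.08147
Smallest is O at 0.08147 mol; normalising gives C 1.336, H 2.670, O 1.000
×3: C 4.01, H 8.01, O 3.00 → C4H8O3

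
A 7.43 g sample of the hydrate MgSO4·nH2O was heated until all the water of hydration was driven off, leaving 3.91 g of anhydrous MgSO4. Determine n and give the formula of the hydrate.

Mass of water lost = 7.43 − 3.91 = 3.52 g → 3.52 / 18.02 = 0.1953 mol H2O
Molar mass of MgSO4 = 120.38 g/mol → mol MgSO4 = 3.91 / 120.38 = 0.03248
n = 0.1953 / 0.03248 = 6.01 ≈ 6 → MgSO4·6H2O

MgSO4·6H2O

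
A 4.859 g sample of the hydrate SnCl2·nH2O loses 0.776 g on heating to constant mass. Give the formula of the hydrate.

SnCl2·2H2O

Mass of anhydrous SnCl2 = 4.859 − 0.776 = 4.083 g
mol H2O = 0.776 / 18.02 = 0.04306
Molar mass of SnCl2 = 189.61 g/mol → mol SnCl2 = 4.083 / 189.61 = 0.02153
n = 0.04306 / 0.02153 = 2.00 ≈ 2 → SnCl2·2H2O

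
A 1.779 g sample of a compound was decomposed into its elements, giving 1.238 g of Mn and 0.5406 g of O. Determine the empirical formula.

Mn2O3

n(Mn) = 1.238/54.94 = 0.02253, n(O) = 0.5406/16.00 = 0.03379
Ratios (÷ 0.02253): Mn 1.000, O 1.499
Scaling by 2: Mn 2.00, O 3.00 → Mn2O3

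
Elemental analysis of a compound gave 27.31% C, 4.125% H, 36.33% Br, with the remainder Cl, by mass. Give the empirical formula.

C5H9BrCl2

Assume 100 g: 27.31 g C, 4.125 g H, 36.33 g Br, 32.235 g Cl.
n(C) = 27.31/12.01 = 2.274, n(H) = 4.125/1.008 = 4.092, n(Br) = 36.33/79.90 = 0.4547, n(Cl) = 32.235/35.45 = 0.9093
Smallest is Br at 0.4547 mol; normalising gives C 5.001, H 9.000, Br 1.000, Cl 2.000
≈ 5:9:1:2 → C5H9BrCl2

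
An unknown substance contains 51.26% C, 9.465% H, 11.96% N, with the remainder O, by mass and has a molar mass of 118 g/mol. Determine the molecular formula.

C5H11NO2

Assume 100 g: 51.26 g C, 9.465 g H, 11.96 g N, 27.315 g O.
Moles — C: 51.26 / 12.01 = 4.268 mol; H: 9.465 / 1.008 = 9.39 mol; N: 11.96 / 14.01 = 0.8537 mol; O: 27.315 / 16.00 = 1.707 mol
Divide by the smallest (0.8537 mol N): C 5.000, H 10.999, N 1.000, O 2.000
≈ 5:11:1:2 → C5H11NO2
Empirical-formula mass = 117.15 g/mol
n = 118 / 117.15 = 1.01 ≈ 1
Molecular formula = empirical formula = C5H11NO2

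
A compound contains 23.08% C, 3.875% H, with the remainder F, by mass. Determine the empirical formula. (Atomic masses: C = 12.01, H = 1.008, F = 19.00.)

Assume 100 g: 23.08 g C, 3.875 g H, 73.045 g F.
Moles — C: 23.08 / 12.01 = 1.922 mol; H: 3.875 / 1.008 = 3.844 mol; F: 73.045 / 19.00 = 3.844 mol
Divide by the smallest (1.922 mol C): C 1.000, H 2.000, F 2.001
Ratio ≈ 1:2:2, so the empirical formula is CH2F2

CH2F2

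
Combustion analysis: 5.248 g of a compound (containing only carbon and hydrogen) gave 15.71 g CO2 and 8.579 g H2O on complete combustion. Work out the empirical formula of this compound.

mol C = 15.71 / 44.01 = 0.3570; mass C = 0.3570 × 12.01 = 4.287 g
mol H = 2 × (8.579 / 18.02) = 0.9522; mass H = 0.9522 × 1.008 = 0.9598 g
Divide by the smallest (0.357 mol C): C 1.000, H 2.667
×3: C 3.00, H 8.00 → C3H8

C3H8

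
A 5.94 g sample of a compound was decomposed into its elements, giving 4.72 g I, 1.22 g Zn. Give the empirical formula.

I2Zn

I: 4.72 g ÷ 126.90 g/mol = 0.03719 mol
Zn: 1.22 g ÷ 65.38 g/mol = 0.01866 mol
Divide by the smallest (0.01866 mol Zn): I 1.993, Zn 1.000
Ratio ≈ 2:1, so the empirical formula is I2Zn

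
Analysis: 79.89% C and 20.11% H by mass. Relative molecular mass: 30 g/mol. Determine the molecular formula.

C2H6

Assume 100 g: 79.89 g C, 20.11 g H.
Moles — C: 79.89 / 12.01 = 6.652 mol; H: 20.11 / 1.008 = 19.95 mol
Smallest is C at 6.652 mol; normalising gives C 1.000, H 2.999
Ratio ≈ 1:3, so the empirical formula is CH3
Empirical-formula mass = 15.03 g/mol
n = 30 / 15.03 = 2.00 ≈ 2
Molecular formula = (CH3)×2 = C2H6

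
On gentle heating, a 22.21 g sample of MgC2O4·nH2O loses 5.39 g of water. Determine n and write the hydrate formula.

MgC2O4·2H2O

Mass of anhydrous MgC2O4 = 22.21 − 5.39 = 16.82 g
mol H2O = 5.39 / 18.02 = 0.2991
Molar mass of MgC2O4 = 112.33 g/mol → mol MgC2O4 = 16.82 / 112.33 = 0.1497
n = 0.2991 / 0.1497 = 2.00 ≈ 2 → MgC2O4·2H2O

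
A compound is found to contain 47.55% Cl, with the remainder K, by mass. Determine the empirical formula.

ClK

Assume 100 g: 47.55 g Cl, 52.45 g K.
Moles — Cl: 47.55 / 35.45 = 1.341 mol; K: 52.45 / 39.10 = 1.341 mol
Ratios (÷ 1.341): Cl 1.000, K 1.000
→ ClK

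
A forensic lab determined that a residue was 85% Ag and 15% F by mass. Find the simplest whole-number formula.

Assume 100 g: 85 g Ag, 15 g F.
Ag: 85 g ÷ 107.87 g/mol = 0.788 mol
F: 15 g ÷ 19.00 g/mol = 0.7895 mol
Divide by the smallest (0.788 mol Ag): Ag 1.000, F 1.002
Ratio ≈ 1:1, so the empirical formula is AgF

AgF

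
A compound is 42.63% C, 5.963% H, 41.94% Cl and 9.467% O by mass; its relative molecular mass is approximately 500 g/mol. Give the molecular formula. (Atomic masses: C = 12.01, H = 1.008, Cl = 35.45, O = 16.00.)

Assume 100 g: 42.63 g C, 5.963 g H, 41.94 g Cl, 9.467 g O.
C: 42.63 g ÷ 12.01 g/mol = 3.55 mol
H: 5.963 g ÷ 1.008 g/mol = 5.916 mol
Cl: 41.94 g ÷ 35.45 g/mol = 1.183 mol
O: 9.467 g ÷ 16.00 g/mol = 0.5917 mol
Divide by the smallest (0.5917 mol O): C 5.999, H 9.998, Cl 1.999, O 1.000
Ratio ≈ 6:10:2:1, so the empirical formula is C6H10Cl2O
Empirical-formula mass = 169.04 g/mol
n = 500 / 169.04 = 2.96 ≈ 3
Molecular formula = (C6H10Cl2O)×3 = C18H30Cl6O3

C18H30Cl6O3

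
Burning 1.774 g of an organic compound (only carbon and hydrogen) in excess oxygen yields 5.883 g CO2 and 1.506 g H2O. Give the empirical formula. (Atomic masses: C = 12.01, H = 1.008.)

C4H5

mol C = 5.883 / 44.01 = 0.1337; mass C = 0.1337 × 12.01 = 1.605 g
mol H = 2 × (1.506 / 18.02) = 0.1671; mass H = 0.1671 × 1.008 = 0.1685 g
Ratios (÷ 0.1337): C 1.000, H 1.250
Scaling by 4: C 4.00, H 5.00 → C4H5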